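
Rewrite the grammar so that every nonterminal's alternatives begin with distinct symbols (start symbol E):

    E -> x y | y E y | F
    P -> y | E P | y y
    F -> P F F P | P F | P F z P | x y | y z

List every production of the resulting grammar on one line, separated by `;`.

P has alternatives sharing prefix 'y': factor to P → y P' with P' → ε | y.
F has alternatives sharing prefix 'P F': factor to F → P F F' with F' → F P | ε | z P.

E -> x y | y E y | F; P -> E P | y P'; F -> x y | y z | P F F'; P' -> ε | y; F' -> F P | ε | z P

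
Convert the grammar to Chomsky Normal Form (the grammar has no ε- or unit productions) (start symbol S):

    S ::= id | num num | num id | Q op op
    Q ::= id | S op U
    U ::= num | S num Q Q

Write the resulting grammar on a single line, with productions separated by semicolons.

S ::= id | X1 X1 | X1 X2 | Q Y1; Q ::= id | S Y2; U ::= num | S Y3; X1 ::= num; X2 ::= id; X3 ::= op; Y1 ::= X3 X3; Y2 ::= X3 U; Y3 ::= X1 Y4; Y4 ::= Q Q

Introduce a nonterminal for each terminal appearing in a rule of length ≥ 2: X1 → num, X2 → id, X3 → op.
Binarize each right-hand side of length ≥ 3 by chaining fresh nonterminals (Y1, Y2, …): affected rules were S → Q X3 X3; Q → S X3 U; U → S X1 Q Q.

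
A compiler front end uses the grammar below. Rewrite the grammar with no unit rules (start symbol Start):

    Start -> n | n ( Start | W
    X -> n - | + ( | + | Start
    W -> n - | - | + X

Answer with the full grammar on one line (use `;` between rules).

Start -> n | n ( Start | n - | - | + X; X -> n | n ( Start | n - | + ( | + | - | + X; W -> n - | - | + X

Unit pairs: Start ⇒* {W}; X ⇒* {Start, W}.
For each unit pair (A, B), copy every non-unit production of B to A, then drop all unit productions.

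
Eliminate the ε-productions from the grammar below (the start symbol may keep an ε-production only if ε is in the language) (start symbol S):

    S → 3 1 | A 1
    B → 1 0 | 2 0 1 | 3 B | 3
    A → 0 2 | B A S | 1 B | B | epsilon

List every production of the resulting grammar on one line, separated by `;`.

Nullable set = {A}.
ε ∉ L(G), so no ε-production is kept.
For each production, add variants omitting each subset of nullable occurrences: S → A 1 gives A 1 | 1. A → B A S gives B A S | B S.

S → 3 1 | A 1 | 1; B → 1 0 | 2 0 1 | 3 B | 3; A → 0 2 | B A S | B S | 1 B | B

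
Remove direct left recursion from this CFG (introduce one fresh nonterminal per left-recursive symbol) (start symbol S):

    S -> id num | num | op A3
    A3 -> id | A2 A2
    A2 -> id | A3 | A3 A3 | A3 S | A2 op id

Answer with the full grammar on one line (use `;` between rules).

S -> id num | num | op A3; A3 -> id | A2 A2; A2 -> id A2' | A3 A2' | A3 A3 A2' | A3 S A2'; A2' -> op id A2' | ε

A2 is directly left-recursive.
For A2: α = {op id}, β = {id, A3, A3 A3, A3 S}. Rewrite as A2 → β A2' and A2' → α A2' | ε.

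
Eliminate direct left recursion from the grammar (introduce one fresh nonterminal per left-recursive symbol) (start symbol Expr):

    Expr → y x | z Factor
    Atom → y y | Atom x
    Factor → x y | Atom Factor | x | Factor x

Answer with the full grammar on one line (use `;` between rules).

Expr → y x | z Factor; Atom → y y Atom1; Factor → x y Factor1 | Atom Factor Factor1 | x Factor1; Atom1 → x Atom1 | ε; Factor1 → x Factor1 | ε

Directly left-recursive nonterminals: Atom, Factor.
For Atom: α = {x}, β = {y y}. Rewrite as Atom → β Atom1 and Atom1 → α Atom1 | ε.
For Factor: α = {x}, β = {x y, Atom Factor, x}. Rewrite as Factor → β Factor1 and Factor1 → α Factor1 | ε.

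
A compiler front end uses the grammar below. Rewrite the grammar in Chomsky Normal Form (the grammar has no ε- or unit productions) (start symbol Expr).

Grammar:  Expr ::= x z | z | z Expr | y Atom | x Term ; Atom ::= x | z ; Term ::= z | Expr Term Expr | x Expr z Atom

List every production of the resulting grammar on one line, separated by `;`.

Introduce a nonterminal for each terminal appearing in a rule of length ≥ 2: X1 → x, X2 → z, X3 → y.
Binarize each right-hand side of length ≥ 3 by chaining fresh nonterminals (Y1, Y2, …): affected rules were Term → Expr Term Expr; Term → X1 Expr X2 Atom.

Expr ::= X1 X2 | z | X2 Expr | X3 Atom | X1 Term; Atom ::= x | z; Term ::= z | Expr Y1 | X1 Y2; X1 ::= x; X2 ::= z; X3 ::= y; Y1 ::= Term Expr; Y2 ::= Expr Y3; Y3 ::= X2 Atom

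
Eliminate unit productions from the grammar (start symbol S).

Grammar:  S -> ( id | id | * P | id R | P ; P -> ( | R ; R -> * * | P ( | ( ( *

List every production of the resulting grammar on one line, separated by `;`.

S -> ( id | id | * P | id R | ( | * * | P ( | ( ( *; P -> ( | * * | P ( | ( ( *; R -> * * | P ( | ( ( *

Unit pairs: P ⇒* {R}; S ⇒* {P, R}.
For every A with A ⇒* B via unit rules, add B's non-unit alternatives to A; then delete every rule of the form X → Y.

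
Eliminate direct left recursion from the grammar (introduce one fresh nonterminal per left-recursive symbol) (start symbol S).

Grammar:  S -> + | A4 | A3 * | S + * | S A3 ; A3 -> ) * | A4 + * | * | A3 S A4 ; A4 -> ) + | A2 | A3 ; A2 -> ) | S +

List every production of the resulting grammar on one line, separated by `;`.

S -> + S' | A4 S' | A3 * S'; A3 -> ) * A3' | A4 + * A3' | * A3'; A4 -> ) + | A2 | A3; A2 -> ) | S +; S' -> + * S' | A3 S' | ε; A3' -> S A4 A3' | ε

Left recursion appears on S, A3.
For S: α = {+ *, A3}, β = {+, A4, A3 *}. Rewrite as S → β S' and S' → α S' | ε.
For A3: α = {S A4}, β = {) *, A4 + *, *}. Rewrite as A3 → β A3' and A3' → α A3' | ε.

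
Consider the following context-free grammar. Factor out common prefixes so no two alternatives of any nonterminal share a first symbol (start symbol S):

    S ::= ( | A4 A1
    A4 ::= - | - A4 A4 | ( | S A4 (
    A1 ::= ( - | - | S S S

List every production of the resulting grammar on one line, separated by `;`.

S ::= ( | A4 A1; A4 ::= ( | S A4 ( | - A4'; A1 ::= ( - | - | S S S; A4' ::= eps | A4 A4

A4 has alternatives sharing prefix '-': factor to A4 → - A4' with A4' → ε | A4 A4.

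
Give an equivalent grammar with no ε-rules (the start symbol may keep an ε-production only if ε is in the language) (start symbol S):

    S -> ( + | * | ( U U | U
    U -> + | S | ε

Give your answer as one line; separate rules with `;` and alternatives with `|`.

S -> ( + | * | ( U U | ( U | ( | U | ε; U -> + | S

Nullable nonterminals: {S, U}.
ε ∈ L(G) since S is nullable, so keep S → ε.
Add the nullable-subset variants: S → ( U U gives ( U U | ( U | (.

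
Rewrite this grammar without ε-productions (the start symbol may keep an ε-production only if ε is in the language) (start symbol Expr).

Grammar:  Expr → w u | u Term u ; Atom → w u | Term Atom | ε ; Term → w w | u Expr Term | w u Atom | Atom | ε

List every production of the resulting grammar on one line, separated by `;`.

The nullable symbols are {Atom, Term}.
ε ∉ L(G), so no ε-production is kept.
Add the nullable-subset variants: Expr → u Term u gives u Term u | u u. Atom → Term Atom gives Term Atom | Term. Term → u Expr Term gives u Expr Term | u Expr. Term → w u Atom gives w u Atom | w u.

Expr → w u | u Term u | u u; Atom → w u | Term Atom | Term; Term → w w | u Expr Term | u Expr | w u Atom | w u | Atom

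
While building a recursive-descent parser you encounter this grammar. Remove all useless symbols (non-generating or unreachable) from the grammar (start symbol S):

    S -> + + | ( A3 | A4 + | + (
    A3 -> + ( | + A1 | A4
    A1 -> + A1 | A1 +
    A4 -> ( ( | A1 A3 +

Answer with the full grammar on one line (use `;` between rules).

S -> + + | ( A3 | A4 + | + (; A3 -> + ( | A4; A4 -> ( (

Generating nonterminals: {A3, A4, S}.
Reachable from S after that: {A3, A4, S}.
Removed useless symbols: {A1} and every production mentioning them.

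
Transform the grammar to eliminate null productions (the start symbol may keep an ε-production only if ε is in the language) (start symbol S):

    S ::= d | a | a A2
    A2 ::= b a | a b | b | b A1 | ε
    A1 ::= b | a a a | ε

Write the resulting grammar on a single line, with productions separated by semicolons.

Nullable set = {A1, A2}.
ε ∉ L(G), so no ε-production is kept.

S ::= d | a | a A2; A2 ::= b a | a b | b | b A1; A1 ::= b | a a a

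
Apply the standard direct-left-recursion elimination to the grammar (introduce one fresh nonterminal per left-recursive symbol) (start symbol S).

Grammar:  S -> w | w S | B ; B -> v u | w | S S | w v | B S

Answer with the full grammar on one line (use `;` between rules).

Left recursion appears on B.
For B: α = {S}, β = {v u, w, S S, w v}. Rewrite as B → β B' and B' → α B' | ε.

S -> w | w S | B; B -> v u B' | w B' | S S B' | w v B'; B' -> S B' | epsilon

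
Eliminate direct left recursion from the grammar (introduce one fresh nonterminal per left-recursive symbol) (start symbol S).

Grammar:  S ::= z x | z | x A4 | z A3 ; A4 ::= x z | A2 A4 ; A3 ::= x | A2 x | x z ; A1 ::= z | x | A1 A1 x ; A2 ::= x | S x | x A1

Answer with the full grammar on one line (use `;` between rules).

S ::= z x | z | x A4 | z A3; A4 ::= x z | A2 A4; A3 ::= x | A2 x | x z; A1 ::= z A1' | x A1'; A2 ::= x | S x | x A1; A1' ::= A1 x A1' | ε

Directly left-recursive nonterminal: A1.
For A1: α = {A1 x}, β = {z, x}. Rewrite as A1 → β A1' and A1' → α A1' | ε.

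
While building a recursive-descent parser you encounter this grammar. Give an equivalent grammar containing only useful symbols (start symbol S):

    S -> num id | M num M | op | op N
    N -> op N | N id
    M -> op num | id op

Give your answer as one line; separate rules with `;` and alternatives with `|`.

Generating nonterminals: {M, S}.
Reachable from S after that: {M, S}.
Removed useless symbols: {N} and every production mentioning them.

S -> num id | M num M | op; M -> op num | id op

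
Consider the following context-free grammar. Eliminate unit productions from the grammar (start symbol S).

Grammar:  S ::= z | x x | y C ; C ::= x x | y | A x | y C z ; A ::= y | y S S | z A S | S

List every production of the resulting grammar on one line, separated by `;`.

S ::= z | x x | y C; C ::= x x | y | A x | y C z; A ::= z | x x | y C | y | y S S | z A S

Unit pairs: A ⇒* {S}.
For each unit pair (A, B), copy every non-unit production of B to A, then drop all unit productions.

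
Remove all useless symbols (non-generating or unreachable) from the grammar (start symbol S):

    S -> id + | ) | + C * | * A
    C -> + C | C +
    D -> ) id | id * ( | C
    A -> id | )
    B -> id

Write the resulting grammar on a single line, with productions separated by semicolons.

Generating nonterminals: {A, B, D, S}.
Reachable from S after that: {A, S}.
Removed useless symbols: {B, C, D} and every production mentioning them.

S -> id + | ) | * A; A -> id | )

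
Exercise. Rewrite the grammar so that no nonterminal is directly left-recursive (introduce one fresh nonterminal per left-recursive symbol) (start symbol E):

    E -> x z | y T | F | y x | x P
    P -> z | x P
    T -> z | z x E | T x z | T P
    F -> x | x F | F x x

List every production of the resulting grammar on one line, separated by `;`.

E -> x z | y T | F | y x | x P; P -> z | x P; T -> z T' | z x E T'; F -> x F' | x F F'; T' -> x z T' | P T' | ε; F' -> x x F' | ε

T, F are directly left-recursive.
For T: α = {x z, P}, β = {z, z x E}. Rewrite as T → β T' and T' → α T' | ε.
For F: α = {x x}, β = {x, x F}. Rewrite as F → β F' and F' → α F' | ε.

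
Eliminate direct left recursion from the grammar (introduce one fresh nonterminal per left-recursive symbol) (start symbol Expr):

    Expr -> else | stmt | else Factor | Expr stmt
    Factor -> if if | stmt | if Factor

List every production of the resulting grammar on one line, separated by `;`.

Expr is directly left-recursive.
For Expr: α = {stmt}, β = {else, stmt, else Factor}. Rewrite as Expr → β Expr1 and Expr1 → α Expr1 | ε.

Expr -> else Expr1 | stmt Expr1 | else Factor Expr1; Factor -> if if | stmt | if Factor; Expr1 -> stmt Expr1 | ε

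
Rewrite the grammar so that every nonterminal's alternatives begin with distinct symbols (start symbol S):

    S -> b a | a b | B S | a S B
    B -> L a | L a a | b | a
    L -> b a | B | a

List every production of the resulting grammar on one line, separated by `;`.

S has alternatives sharing prefix 'a': factor to S → a S' with S' → b | S B.
B has alternatives sharing prefix 'L a': factor to B → L a B' with B' → ε | a.

S -> b a | B S | a S'; B -> b | a | L a B'; L -> b a | B | a; S' -> b | S B; B' -> epsilon | a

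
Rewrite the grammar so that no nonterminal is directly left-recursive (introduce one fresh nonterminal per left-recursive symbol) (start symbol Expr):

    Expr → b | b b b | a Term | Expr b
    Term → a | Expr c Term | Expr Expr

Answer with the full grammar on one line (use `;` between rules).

Directly left-recursive nonterminal: Expr.
For Expr: α = {b}, β = {b, b b b, a Term}. Rewrite as Expr → β Expr1 and Expr1 → α Expr1 | ε.

Expr → b Expr1 | b b b Expr1 | a Term Expr1; Term → a | Expr c Term | Expr Expr; Expr1 → b Expr1 | epsilon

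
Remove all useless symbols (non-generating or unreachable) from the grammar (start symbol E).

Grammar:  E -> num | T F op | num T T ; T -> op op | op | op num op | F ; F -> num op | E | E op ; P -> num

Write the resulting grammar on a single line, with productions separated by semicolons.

Generating nonterminals: {E, F, P, T}.
Reachable from E after that: {E, F, T}.
Removed useless symbols: {P} and every production mentioning them.

E -> num | T F op | num T T; T -> op op | op | op num op | F; F -> num op | E | E op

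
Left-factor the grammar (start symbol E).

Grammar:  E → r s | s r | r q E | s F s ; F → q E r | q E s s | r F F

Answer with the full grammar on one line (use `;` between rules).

E has alternatives sharing prefix 'r': factor to E → r E' with E' → s | q E.
E has alternatives sharing prefix 's': factor to E → s E'' with E'' → r | F s.
F has alternatives sharing prefix 'q E': factor to F → q E F' with F' → r | s s.

E → r E' | s E''; F → r F F | q E F'; E' → s | q E; E'' → r | F s; F' → r | s s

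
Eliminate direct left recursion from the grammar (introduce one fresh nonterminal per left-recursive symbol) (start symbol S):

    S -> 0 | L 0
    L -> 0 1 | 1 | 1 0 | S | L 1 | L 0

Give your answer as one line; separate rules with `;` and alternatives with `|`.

Directly left-recursive nonterminal: L.
For L: α = {1, 0}, β = {0 1, 1, 1 0, S}. Rewrite as L → β L' and L' → α L' | ε.

S -> 0 | L 0; L -> 0 1 L' | 1 L' | 1 0 L' | S L'; L' -> 1 L' | 0 L' | epsilon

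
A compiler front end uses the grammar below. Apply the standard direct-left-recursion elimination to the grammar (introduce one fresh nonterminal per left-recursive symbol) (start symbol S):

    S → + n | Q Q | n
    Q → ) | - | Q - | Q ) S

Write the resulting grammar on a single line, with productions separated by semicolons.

Q is directly left-recursive.
For Q: α = {-, ) S}, β = {), -}. Rewrite as Q → β Q' and Q' → α Q' | ε.

S → + n | Q Q | n; Q → ) Q' | - Q'; Q' → - Q' | ) S Q' | epsilon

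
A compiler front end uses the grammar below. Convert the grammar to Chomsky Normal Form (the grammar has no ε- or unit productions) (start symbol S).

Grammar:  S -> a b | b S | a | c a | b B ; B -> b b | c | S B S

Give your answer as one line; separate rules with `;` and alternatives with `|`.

S -> X1 X2 | X2 S | a | X3 X1 | X2 B; B -> X2 X2 | c | S Y1; X1 -> a; X2 -> b; X3 -> c; Y1 -> B S

Introduce a nonterminal for each terminal appearing in a rule of length ≥ 2: X1 → a, X2 → b, X3 → c.
Binarize each right-hand side of length ≥ 3 by chaining fresh nonterminals (Y1, Y2, …): affected rules were B → S B S.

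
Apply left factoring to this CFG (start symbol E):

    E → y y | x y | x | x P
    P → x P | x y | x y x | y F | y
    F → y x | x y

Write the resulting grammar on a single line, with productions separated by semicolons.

E has alternatives sharing prefix 'x': factor to E → x E' with E' → y | ε | P.
P has alternatives sharing prefix 'x': factor to P → x P' with P' → P | y | y x.
P has alternatives sharing prefix 'y': factor to P → y P'' with P'' → F | ε.
P' has alternatives sharing prefix 'y': factor to P' → y P''' with P''' → ε | x.

E → y y | x E'; P → x P' | y P''; F → y x | x y; E' → y | ε | P; P' → P | y P'''; P'' → F | ε; P''' → ε | x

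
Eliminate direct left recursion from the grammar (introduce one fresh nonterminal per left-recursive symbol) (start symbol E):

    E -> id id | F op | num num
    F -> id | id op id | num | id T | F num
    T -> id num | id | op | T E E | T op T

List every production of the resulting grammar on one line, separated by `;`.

E -> id id | F op | num num; F -> id F' | id op id F' | num F' | id T F'; T -> id num T' | id T' | op T'; F' -> num F' | ε; T' -> E E T' | op T T' | ε

F, T are directly left-recursive.
For F: α = {num}, β = {id, id op id, num, id T}. Rewrite as F → β F' and F' → α F' | ε.
For T: α = {E E, op T}, β = {id num, id, op}. Rewrite as T → β T' and T' → α T' | ε.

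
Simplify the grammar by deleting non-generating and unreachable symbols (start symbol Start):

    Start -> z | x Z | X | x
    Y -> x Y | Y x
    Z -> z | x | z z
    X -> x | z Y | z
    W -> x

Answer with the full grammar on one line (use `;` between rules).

Start -> z | x Z | X | x; Z -> z | x | z z; X -> x | z

Generating nonterminals: {Start, W, X, Z}.
Reachable from Start after that: {Start, X, Z}.
Removed useless symbols: {W, Y} and every production mentioning them.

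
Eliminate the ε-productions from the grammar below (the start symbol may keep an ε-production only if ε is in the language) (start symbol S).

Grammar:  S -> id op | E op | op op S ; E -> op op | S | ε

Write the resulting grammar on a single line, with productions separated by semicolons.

Nullable set = {E}.
ε ∉ L(G), so no ε-production is kept.
For each production, add variants omitting each subset of nullable occurrences: S → E op gives E op | op.

S -> id op | E op | op | op op S; E -> op op | S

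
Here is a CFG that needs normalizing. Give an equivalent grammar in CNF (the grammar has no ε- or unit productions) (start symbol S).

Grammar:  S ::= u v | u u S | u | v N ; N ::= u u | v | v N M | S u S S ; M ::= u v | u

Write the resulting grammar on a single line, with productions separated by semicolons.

Introduce a nonterminal for each terminal appearing in a rule of length ≥ 2: X1 → u, X2 → v.
Binarize each right-hand side of length ≥ 3 by chaining fresh nonterminals (Y1, Y2, …): affected rules were S → X1 X1 S; N → X2 N M; N → S X1 S S.

S ::= X1 X2 | X1 Y1 | u | X2 N; N ::= X1 X1 | v | X2 Y2 | S Y3; M ::= X1 X2 | u; X1 ::= u; X2 ::= v; Y1 ::= X1 S; Y2 ::= N M; Y3 ::= X1 Y4; Y4 ::= S S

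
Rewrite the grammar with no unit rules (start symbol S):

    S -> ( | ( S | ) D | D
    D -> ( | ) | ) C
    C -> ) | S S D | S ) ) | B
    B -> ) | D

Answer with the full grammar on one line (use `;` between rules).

Unit pairs: B ⇒* {D}; C ⇒* {B, D}; S ⇒* {D}.
For every A with A ⇒* B via unit rules, add B's non-unit alternatives to A; then delete every rule of the form X → Y.

S -> ( | ) | ) C | ( S | ) D; D -> ( | ) | ) C; C -> ) | S S D | S ) ) | ( | ) C; B -> ) | ( | ) C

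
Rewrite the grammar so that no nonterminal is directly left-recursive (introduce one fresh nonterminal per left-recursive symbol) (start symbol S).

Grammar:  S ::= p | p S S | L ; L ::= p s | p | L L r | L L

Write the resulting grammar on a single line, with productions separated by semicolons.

S ::= p | p S S | L; L ::= p s L' | p L'; L' ::= L r L' | L L' | ε

Left recursion appears on L.
For L: α = {L r, L}, β = {p s, p}. Rewrite as L → β L' and L' → α L' | ε.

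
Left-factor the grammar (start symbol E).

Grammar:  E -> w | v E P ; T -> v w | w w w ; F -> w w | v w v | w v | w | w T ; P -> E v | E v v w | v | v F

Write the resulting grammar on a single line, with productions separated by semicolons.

E -> w | v E P; T -> v w | w w w; F -> v w v | w F'; P -> E v P' | v P''; F' -> w | v | ε | T; P' -> ε | v w; P'' -> ε | F

F has alternatives sharing prefix 'w': factor to F → w F' with F' → w | v | ε | T.
P has alternatives sharing prefix 'E v': factor to P → E v P' with P' → ε | v w.
P has alternatives sharing prefix 'v': factor to P → v P'' with P'' → ε | F.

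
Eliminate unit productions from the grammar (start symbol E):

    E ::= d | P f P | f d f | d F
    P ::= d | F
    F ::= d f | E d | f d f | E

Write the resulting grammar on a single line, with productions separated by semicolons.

E ::= d | P f P | f d f | d F; P ::= d | P f P | f d f | d F | d f | E d; F ::= d | P f P | f d f | d F | d f | E d

Unit pairs: F ⇒* {E}; P ⇒* {E, F}.
Replace each nonterminal's rules with the union of the non-unit rules of every nonterminal it unit-derives.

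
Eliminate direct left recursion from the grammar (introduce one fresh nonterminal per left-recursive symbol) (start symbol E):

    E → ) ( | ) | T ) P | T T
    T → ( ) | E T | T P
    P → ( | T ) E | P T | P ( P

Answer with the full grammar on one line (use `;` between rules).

Directly left-recursive nonterminals: T, P.
For T: α = {P}, β = {( ), E T}. Rewrite as T → β T' and T' → α T' | ε.
For P: α = {T, ( P}, β = {(, T ) E}. Rewrite as P → β P' and P' → α P' | ε.

E → ) ( | ) | T ) P | T T; T → ( ) T' | E T T'; P → ( P' | T ) E P'; T' → P T' | epsilon; P' → T P' | ( P P' | epsilon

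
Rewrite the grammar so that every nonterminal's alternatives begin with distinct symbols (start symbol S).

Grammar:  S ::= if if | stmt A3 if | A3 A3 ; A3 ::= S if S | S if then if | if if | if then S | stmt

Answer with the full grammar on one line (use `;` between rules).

A3 has alternatives sharing prefix 'S if': factor to A3 → S if A3' with A3' → S | then if.
A3 has alternatives sharing prefix 'if': factor to A3 → if A3'' with A3'' → if | then S.

S ::= if if | stmt A3 if | A3 A3; A3 ::= stmt | S if A3' | if A3''; A3' ::= S | then if; A3'' ::= if | then S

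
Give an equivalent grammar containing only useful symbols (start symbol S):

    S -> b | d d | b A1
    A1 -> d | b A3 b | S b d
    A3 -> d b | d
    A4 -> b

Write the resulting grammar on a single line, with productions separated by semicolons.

Generating nonterminals: {A1, A3, A4, S}.
Reachable from S after that: {A1, A3, S}.
Removed useless symbols: {A4} and every production mentioning them.

S -> b | d d | b A1; A1 -> d | b A3 b | S b d; A3 -> d b | d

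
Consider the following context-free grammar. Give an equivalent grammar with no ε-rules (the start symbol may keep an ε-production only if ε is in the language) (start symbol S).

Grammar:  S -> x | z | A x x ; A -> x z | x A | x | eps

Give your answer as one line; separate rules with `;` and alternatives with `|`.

The nullable symbols are {A}.
ε ∉ L(G), so no ε-production is kept.
Add the nullable-subset variants: S → A x x gives A x x | x x. A → x A gives x A | x.

S -> x | z | A x x | x x; A -> x z | x A | x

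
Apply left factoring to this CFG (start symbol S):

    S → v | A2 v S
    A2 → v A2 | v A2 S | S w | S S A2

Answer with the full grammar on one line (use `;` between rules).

S → v | A2 v S; A2 → v A2 A2' | S A2''; A2' → ε | S; A2'' → w | S A2

A2 has alternatives sharing prefix 'v A2': factor to A2 → v A2 A2' with A2' → ε | S.
A2 has alternatives sharing prefix 'S': factor to A2 → S A2'' with A2'' → w | S A2.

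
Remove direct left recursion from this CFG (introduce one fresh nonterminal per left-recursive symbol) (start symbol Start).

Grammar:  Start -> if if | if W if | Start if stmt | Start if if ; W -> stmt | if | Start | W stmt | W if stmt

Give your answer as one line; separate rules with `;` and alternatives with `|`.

Start -> if if Start1 | if W if Start1; W -> stmt W1 | if W1 | Start W1; Start1 -> if stmt Start1 | if if Start1 | ε; W1 -> stmt W1 | if stmt W1 | ε

Start, W are directly left-recursive.
For Start: α = {if stmt, if if}, β = {if if, if W if}. Rewrite as Start → β Start1 and Start1 → α Start1 | ε.
For W: α = {stmt, if stmt}, β = {stmt, if, Start}. Rewrite as W → β W1 and W1 → α W1 | ε.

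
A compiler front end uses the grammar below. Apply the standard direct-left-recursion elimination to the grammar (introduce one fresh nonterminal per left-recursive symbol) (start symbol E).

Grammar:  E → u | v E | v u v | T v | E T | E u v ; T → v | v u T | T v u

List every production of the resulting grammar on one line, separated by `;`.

Directly left-recursive nonterminals: E, T.
For E: α = {T, u v}, β = {u, v E, v u v, T v}. Rewrite as E → β E' and E' → α E' | ε.
For T: α = {v u}, β = {v, v u T}. Rewrite as T → β T' and T' → α T' | ε.

E → u E' | v E E' | v u v E' | T v E'; T → v T' | v u T T'; E' → T E' | u v E' | ε; T' → v u T' | ε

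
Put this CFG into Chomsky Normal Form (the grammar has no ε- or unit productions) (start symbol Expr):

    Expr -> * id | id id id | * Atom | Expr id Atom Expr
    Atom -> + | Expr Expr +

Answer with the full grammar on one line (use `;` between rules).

Expr -> X1 X2 | X2 Y1 | X1 Atom | Expr Y2; Atom -> + | Expr Y4; X1 -> *; X2 -> id; X3 -> +; Y1 -> X2 X2; Y2 -> X2 Y3; Y3 -> Atom Expr; Y4 -> Expr X3

Introduce a nonterminal for each terminal appearing in a rule of length ≥ 2: X1 → *, X2 → id, X3 → +.
Binarize each right-hand side of length ≥ 3 by chaining fresh nonterminals (Y1, Y2, …): affected rules were Expr → X2 X2 X2; Expr → Expr X2 Atom Expr; Atom → Expr Expr X3.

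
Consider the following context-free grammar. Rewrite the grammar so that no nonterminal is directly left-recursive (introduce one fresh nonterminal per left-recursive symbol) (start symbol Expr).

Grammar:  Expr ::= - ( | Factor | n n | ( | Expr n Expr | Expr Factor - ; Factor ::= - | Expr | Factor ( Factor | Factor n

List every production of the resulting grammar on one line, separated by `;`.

Left recursion appears on Expr, Factor.
For Expr: α = {n Expr, Factor -}, β = {- (, Factor, n n, (}. Rewrite as Expr → β Expr1 and Expr1 → α Expr1 | ε.
For Factor: α = {( Factor, n}, β = {-, Expr}. Rewrite as Factor → β Factor1 and Factor1 → α Factor1 | ε.

Expr ::= - ( Expr1 | Factor Expr1 | n n Expr1 | ( Expr1; Factor ::= - Factor1 | Expr Factor1; Expr1 ::= n Expr Expr1 | Factor - Expr1 | ε; Factor1 ::= ( Factor Factor1 | n Factor1 | ε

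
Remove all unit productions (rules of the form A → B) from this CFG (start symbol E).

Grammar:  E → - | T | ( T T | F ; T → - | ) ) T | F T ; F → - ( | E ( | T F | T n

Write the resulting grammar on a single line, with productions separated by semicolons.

Unit pairs: E ⇒* {F, T}.
Replace each nonterminal's rules with the union of the non-unit rules of every nonterminal it unit-derives.

E → - | ( T T | - ( | E ( | T F | T n | ) ) T | F T; T → - | ) ) T | F T; F → - ( | E ( | T F | T n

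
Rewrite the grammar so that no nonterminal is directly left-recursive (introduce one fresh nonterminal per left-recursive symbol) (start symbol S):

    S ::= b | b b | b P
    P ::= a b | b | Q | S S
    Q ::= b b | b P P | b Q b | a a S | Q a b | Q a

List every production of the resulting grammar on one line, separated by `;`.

Directly left-recursive nonterminal: Q.
For Q: α = {a b, a}, β = {b b, b P P, b Q b, a a S}. Rewrite as Q → β Q' and Q' → α Q' | ε.

S ::= b | b b | b P; P ::= a b | b | Q | S S; Q ::= b b Q' | b P P Q' | b Q b Q' | a a S Q'; Q' ::= a b Q' | a Q' | ε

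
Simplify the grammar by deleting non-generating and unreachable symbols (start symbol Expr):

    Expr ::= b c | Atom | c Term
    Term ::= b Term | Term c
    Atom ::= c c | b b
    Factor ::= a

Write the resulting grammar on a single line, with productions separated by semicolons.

Generating nonterminals: {Atom, Expr, Factor}.
Reachable from Expr after that: {Atom, Expr}.
Removed useless symbols: {Factor, Term} and every production mentioning them.

Expr ::= b c | Atom; Atom ::= c c | b b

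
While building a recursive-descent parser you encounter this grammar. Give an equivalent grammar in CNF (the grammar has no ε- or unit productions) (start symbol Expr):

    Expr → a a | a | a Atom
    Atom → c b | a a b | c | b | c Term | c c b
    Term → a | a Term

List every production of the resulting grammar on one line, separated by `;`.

Expr → X1 X1 | a | X1 Atom; Atom → X2 X3 | X1 Y1 | c | b | X2 Term | X2 Y2; Term → a | X1 Term; X1 → a; X2 → c; X3 → b; Y1 → X1 X3; Y2 → X2 X3

Introduce a nonterminal for each terminal appearing in a rule of length ≥ 2: X1 → a, X2 → c, X3 → b.
Binarize each right-hand side of length ≥ 3 by chaining fresh nonterminals (Y1, Y2, …): affected rules were Atom → X1 X1 X3; Atom → X2 X2 X3.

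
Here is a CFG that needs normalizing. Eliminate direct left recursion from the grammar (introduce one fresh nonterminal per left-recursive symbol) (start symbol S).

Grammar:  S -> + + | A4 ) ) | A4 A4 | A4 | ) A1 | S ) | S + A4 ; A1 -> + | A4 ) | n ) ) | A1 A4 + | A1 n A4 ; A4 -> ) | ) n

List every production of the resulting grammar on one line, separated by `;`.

S -> + + S' | A4 ) ) S' | A4 A4 S' | A4 S' | ) A1 S'; A1 -> + A1' | A4 ) A1' | n ) ) A1'; A4 -> ) | ) n; S' -> ) S' | + A4 S' | ε; A1' -> A4 + A1' | n A4 A1' | ε

Left recursion appears on S, A1.
For S: α = {), + A4}, β = {+ +, A4 ) ), A4 A4, A4, ) A1}. Rewrite as S → β S' and S' → α S' | ε.
For A1: α = {A4 +, n A4}, β = {+, A4 ), n ) )}. Rewrite as A1 → β A1' and A1' → α A1' | ε.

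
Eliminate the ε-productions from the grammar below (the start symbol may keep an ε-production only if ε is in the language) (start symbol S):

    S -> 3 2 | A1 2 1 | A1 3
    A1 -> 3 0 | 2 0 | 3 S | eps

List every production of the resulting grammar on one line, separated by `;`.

S -> 3 2 | A1 2 1 | 2 1 | A1 3 | 3; A1 -> 3 0 | 2 0 | 3 S

Nullable set = {A1}.
ε ∉ L(G), so no ε-production is kept.
For each production, add variants omitting each subset of nullable occurrences: S → A1 2 1 gives A1 2 1 | 2 1. S → A1 3 gives A1 3 | 3.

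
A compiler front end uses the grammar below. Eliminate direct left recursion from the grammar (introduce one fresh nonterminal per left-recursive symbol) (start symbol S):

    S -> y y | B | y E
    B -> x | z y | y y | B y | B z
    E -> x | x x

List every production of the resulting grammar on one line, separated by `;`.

S -> y y | B | y E; B -> x B' | z y B' | y y B'; E -> x | x x; B' -> y B' | z B' | epsilon

B is directly left-recursive.
For B: α = {y, z}, β = {x, z y, y y}. Rewrite as B → β B' and B' → α B' | ε.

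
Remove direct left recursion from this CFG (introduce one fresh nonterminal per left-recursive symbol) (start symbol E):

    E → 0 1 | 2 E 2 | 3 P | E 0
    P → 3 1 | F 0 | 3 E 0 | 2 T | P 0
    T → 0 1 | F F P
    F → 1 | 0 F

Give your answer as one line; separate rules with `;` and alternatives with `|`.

Left recursion appears on E, P.
For E: α = {0}, β = {0 1, 2 E 2, 3 P}. Rewrite as E → β E' and E' → α E' | ε.
For P: α = {0}, β = {3 1, F 0, 3 E 0, 2 T}. Rewrite as P → β P' and P' → α P' | ε.

E → 0 1 E' | 2 E 2 E' | 3 P E'; P → 3 1 P' | F 0 P' | 3 E 0 P' | 2 T P'; T → 0 1 | F F P; F → 1 | 0 F; E' → 0 E' | eps; P' → 0 P' | eps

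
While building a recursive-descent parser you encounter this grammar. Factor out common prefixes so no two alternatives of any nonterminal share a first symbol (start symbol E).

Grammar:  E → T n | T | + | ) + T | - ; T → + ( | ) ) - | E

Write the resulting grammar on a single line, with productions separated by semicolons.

E has alternatives sharing prefix 'T': factor to E → T E' with E' → n | ε.

E → + | ) + T | - | T E'; T → + ( | ) ) - | E; E' → n | ε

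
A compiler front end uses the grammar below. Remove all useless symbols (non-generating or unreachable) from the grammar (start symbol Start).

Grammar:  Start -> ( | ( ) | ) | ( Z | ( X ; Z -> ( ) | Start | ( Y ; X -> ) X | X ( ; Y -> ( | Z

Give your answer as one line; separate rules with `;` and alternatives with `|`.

Generating nonterminals: {Start, Y, Z}.
Reachable from Start after that: {Start, Y, Z}.
Removed useless symbols: {X} and every production mentioning them.

Start -> ( | ( ) | ) | ( Z; Z -> ( ) | Start | ( Y; Y -> ( | Z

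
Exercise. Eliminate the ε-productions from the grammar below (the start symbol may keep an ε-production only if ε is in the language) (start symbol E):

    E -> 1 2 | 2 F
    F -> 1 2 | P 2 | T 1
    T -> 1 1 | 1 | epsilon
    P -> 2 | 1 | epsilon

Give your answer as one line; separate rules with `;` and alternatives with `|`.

Nullable set = {P, T}.
ε ∉ L(G), so no ε-production is kept.
Expand every rule over subsets of its nullable positions: F → P 2 gives P 2 | 2. F → T 1 gives T 1 | 1.

E -> 1 2 | 2 F; F -> 1 2 | P 2 | 2 | T 1 | 1; T -> 1 1 | 1; P -> 2 | 1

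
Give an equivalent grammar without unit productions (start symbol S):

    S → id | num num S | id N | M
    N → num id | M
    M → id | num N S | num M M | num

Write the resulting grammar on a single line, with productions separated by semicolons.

Unit pairs: N ⇒* {M}; S ⇒* {M}.
For each unit pair (A, B), copy every non-unit production of B to A, then drop all unit productions.

S → id | num num S | id N | num N S | num M M | num; N → num id | id | num N S | num M M | num; M → id | num N S | num M M | num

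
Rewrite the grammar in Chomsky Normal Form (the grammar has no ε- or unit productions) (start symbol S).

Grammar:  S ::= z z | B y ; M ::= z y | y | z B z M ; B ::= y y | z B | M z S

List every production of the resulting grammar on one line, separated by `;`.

Introduce a nonterminal for each terminal appearing in a rule of length ≥ 2: X1 → z, X2 → y.
Binarize each right-hand side of length ≥ 3 by chaining fresh nonterminals (Y1, Y2, …): affected rules were M → X1 B X1 M; B → M X1 S.

S ::= X1 X1 | B X2; M ::= X1 X2 | y | X1 Y1; B ::= X2 X2 | X1 B | M Y3; X1 ::= z; X2 ::= y; Y1 ::= B Y2; Y2 ::= X1 M; Y3 ::= X1 S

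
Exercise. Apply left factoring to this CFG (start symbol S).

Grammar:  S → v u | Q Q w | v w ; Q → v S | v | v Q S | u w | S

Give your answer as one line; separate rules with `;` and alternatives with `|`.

S → Q Q w | v S'; Q → u w | S | v Q'; S' → u | w; Q' → S | ε | Q S

S has alternatives sharing prefix 'v': factor to S → v S' with S' → u | w.
Q has alternatives sharing prefix 'v': factor to Q → v Q' with Q' → S | ε | Q S.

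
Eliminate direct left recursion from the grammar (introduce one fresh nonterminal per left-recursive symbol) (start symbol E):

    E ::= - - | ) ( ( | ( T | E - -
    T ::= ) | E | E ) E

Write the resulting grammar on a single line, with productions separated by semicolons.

E ::= - - E' | ) ( ( E' | ( T E'; T ::= ) | E | E ) E; E' ::= - - E' | ε

Left recursion appears on E.
For E: α = {- -}, β = {- -, ) ( (, ( T}. Rewrite as E → β E' and E' → α E' | ε.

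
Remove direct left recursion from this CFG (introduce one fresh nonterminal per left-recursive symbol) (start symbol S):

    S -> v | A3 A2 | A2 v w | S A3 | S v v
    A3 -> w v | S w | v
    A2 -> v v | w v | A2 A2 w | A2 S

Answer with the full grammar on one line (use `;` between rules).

Directly left-recursive nonterminals: S, A2.
For S: α = {A3, v v}, β = {v, A3 A2, A2 v w}. Rewrite as S → β S' and S' → α S' | ε.
For A2: α = {A2 w, S}, β = {v v, w v}. Rewrite as A2 → β A2' and A2' → α A2' | ε.

S -> v S' | A3 A2 S' | A2 v w S'; A3 -> w v | S w | v; A2 -> v v A2' | w v A2'; S' -> A3 S' | v v S' | ε; A2' -> A2 w A2' | S A2' | ε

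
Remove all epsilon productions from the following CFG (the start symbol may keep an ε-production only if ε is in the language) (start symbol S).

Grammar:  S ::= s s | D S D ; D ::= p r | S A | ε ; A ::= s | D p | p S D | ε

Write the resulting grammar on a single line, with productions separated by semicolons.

S ::= s s | D S D | D S | S D; D ::= p r | S A | S; A ::= s | D p | p | p S D | p S

Nullable set = {A, D}.
ε ∉ L(G), so no ε-production is kept.
Expand every rule over subsets of its nullable positions: S → D S D gives D S D | D S | S D. D → S A gives S A | S. A → D p gives D p | p. A → p S D gives p S D | p S.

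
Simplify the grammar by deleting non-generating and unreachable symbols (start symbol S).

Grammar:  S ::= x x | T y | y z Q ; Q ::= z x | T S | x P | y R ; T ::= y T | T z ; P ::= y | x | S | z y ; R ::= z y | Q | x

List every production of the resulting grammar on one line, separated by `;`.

Generating nonterminals: {P, Q, R, S}.
Reachable from S after that: {P, Q, R, S}.
Removed useless symbols: {T} and every production mentioning them.

S ::= x x | y z Q; Q ::= z x | x P | y R; P ::= y | x | S | z y; R ::= z y | Q | x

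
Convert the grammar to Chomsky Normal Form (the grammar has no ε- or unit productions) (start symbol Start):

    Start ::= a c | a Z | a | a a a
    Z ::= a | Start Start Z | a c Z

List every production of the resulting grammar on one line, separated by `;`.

Start ::= X1 X2 | X1 Z | a | X1 Y1; Z ::= a | Start Y2 | X1 Y3; X1 ::= a; X2 ::= c; Y1 ::= X1 X1; Y2 ::= Start Z; Y3 ::= X2 Z

Introduce a nonterminal for each terminal appearing in a rule of length ≥ 2: X1 → a, X2 → c.
Binarize each right-hand side of length ≥ 3 by chaining fresh nonterminals (Y1, Y2, …): affected rules were Start → X1 X1 X1; Z → Start Start Z; Z → X1 X2 Z.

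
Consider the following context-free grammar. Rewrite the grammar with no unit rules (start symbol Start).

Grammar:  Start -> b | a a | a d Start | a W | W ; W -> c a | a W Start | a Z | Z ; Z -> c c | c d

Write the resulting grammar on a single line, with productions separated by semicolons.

Start -> c c | c d | b | a a | a d Start | a W | c a | a W Start | a Z; W -> c c | c d | c a | a W Start | a Z; Z -> c c | c d

Unit pairs: Start ⇒* {W, Z}; W ⇒* {Z}.
For every A with A ⇒* B via unit rules, add B's non-unit alternatives to A; then delete every rule of the form X → Y.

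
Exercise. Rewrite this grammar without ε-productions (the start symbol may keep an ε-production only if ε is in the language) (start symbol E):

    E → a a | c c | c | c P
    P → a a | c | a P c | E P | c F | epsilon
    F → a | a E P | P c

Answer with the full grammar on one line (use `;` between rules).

Nullable nonterminals: {P}.
ε ∉ L(G), so no ε-production is kept.
For each production, add variants omitting each subset of nullable occurrences: P → a P c gives a P c | a c. P → E P gives E P | E. F → a E P gives a E P | a E. F → P c gives P c | c.

E → a a | c c | c | c P; P → a a | c | a P c | a c | E P | E | c F; F → a | a E P | a E | P c | c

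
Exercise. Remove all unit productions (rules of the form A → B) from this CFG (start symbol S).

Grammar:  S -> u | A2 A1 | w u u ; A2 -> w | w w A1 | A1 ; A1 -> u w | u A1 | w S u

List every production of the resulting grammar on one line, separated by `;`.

Unit pairs: A2 ⇒* {A1}.
For every A with A ⇒* B via unit rules, add B's non-unit alternatives to A; then delete every rule of the form X → Y.

S -> u | A2 A1 | w u u; A2 -> w | w w A1 | u w | u A1 | w S u; A1 -> u w | u A1 | w S u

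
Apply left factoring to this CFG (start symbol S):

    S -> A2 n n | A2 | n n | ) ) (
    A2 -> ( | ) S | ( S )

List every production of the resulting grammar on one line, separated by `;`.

S has alternatives sharing prefix 'A2': factor to S → A2 S' with S' → n n | ε.
A2 has alternatives sharing prefix '(': factor to A2 → ( A2' with A2' → ε | S ).

S -> n n | ) ) ( | A2 S'; A2 -> ) S | ( A2'; S' -> n n | ε; A2' -> ε | S )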